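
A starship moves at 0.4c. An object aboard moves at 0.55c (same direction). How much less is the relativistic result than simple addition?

Classical: u' + v = 0.55 + 0.4 = 0.95c
Relativistic: u = (0.55 + 0.4)/(1 + 0.22) = 0.95/1.22 = 0.7787c
Difference: 0.95 - 0.7787 = 0.1713c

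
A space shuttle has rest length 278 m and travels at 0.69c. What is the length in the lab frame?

Proper length L₀ = 278 m
γ = 1/√(1 - 0.69²) = 1.382
L = L₀/γ = 278/1.382 = 201.2 m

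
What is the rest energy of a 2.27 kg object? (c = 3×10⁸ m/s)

c² = (3×10⁸)² = 9.000×10¹⁶ m²/s²
E₀ = mc² = 2.27 × 9.000×10¹⁶ = 2.043×10¹⁷ J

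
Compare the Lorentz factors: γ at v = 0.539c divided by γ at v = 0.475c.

γ₁ = 1/√(1 - 0.539²) = 1.187
γ₂ = 1/√(1 - 0.475²) = 1.136
γ₁/γ₂ = 1.187/1.136 = 1.045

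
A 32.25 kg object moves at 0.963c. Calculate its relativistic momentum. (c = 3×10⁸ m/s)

γ = 1/√(1 - 0.963²) = 3.7106
v = 0.963 × 3×10⁸ = 2.889×10⁸ m/s
p = γmv = 3.7106 × 32.25 × 2.889×10⁸ = 3.457×10¹⁰ kg·m/s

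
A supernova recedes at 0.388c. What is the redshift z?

β = 0.388
(1+β)/(1-β) = 1.388/0.612 = 2.268
√(2.268) = 1.506
z = 1.506 - 1 = 0.5060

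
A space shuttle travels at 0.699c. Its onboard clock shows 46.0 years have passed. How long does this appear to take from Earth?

Proper time Δt₀ = 46.0 years
γ = 1/√(1 - 0.699²) = 1.39836
Δt = γΔt₀ = 1.39836 × 46.0 = 64.32 years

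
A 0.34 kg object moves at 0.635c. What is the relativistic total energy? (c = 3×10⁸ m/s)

γ = 1/√(1 - 0.635²) = 1.2945
mc² = 0.34 × (3×10⁸)² = 3.060×10¹⁶ J
E = γmc² = 1.2945 × 3.060×10¹⁶ = 3.961×10¹⁶ J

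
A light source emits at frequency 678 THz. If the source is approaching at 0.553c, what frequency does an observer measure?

β = v/c = 0.553
(1+β)/(1-β) = 1.553/0.447 = 3.474
Doppler factor = √(3.474) = 1.864
f_obs = 678 × 1.864 = 1264 THz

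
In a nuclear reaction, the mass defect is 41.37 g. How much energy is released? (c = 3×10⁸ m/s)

Convert mass defect: Δm = 41.37 g = 0.04137 kg
E = Δm·c² = 0.04137 × (3×10⁸)²
= 0.04137 × 9×10¹⁶ = 3.723×10¹⁵ J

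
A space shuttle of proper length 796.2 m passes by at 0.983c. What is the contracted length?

Proper length L₀ = 796.2 m
γ = 1/√(1 - 0.983²) = 5.446
L = L₀/γ = 796.2/5.446 = 146.2 m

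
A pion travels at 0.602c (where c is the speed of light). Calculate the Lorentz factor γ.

v/c = 0.602, so (v/c)² = 0.362404
1 - (v/c)² = 0.637596
γ = 1/√(0.637596) = 1.252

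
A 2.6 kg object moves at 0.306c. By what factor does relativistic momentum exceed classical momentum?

p_rel = γmv, p_class = mv
Ratio = γ = 1/√(1 - 0.306²) = 1.050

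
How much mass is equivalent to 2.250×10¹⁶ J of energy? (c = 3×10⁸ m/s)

From E = mc², we get m = E/c²
c² = (3×10⁸)² = 9×10¹⁶ m²/s²
m = 2.250×10¹⁶ / 9×10¹⁶ = 0.2500 kg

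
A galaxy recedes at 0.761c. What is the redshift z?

β = 0.761
(1+β)/(1-β) = 1.761/0.239 = 7.368
√(7.368) = 2.714
z = 2.714 - 1 = 1.714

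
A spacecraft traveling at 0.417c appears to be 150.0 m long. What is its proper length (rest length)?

Contracted length L = 150.0 m
γ = 1/√(1 - 0.417²) = 1.100
L₀ = γL = 1.100 × 150.0 = 165.0 m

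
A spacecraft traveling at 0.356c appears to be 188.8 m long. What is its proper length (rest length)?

Contracted length L = 188.8 m
γ = 1/√(1 - 0.356²) = 1.070
L₀ = γL = 1.070 × 188.8 = 202.0 m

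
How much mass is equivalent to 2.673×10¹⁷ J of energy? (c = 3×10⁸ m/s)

From E = mc², we get m = E/c²
c² = (3×10⁸)² = 9×10¹⁶ m²/s²
m = 2.673×10¹⁷ / 9×10¹⁶ = 2.970 kg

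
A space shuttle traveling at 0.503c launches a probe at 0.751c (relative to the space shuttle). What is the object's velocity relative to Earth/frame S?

u = (u' + v)/(1 + u'v/c²)
Numerator: 0.751 + 0.503 = 1.254
Denominator: 1 + 0.377753 = 1.377753
u = 1.254/1.377753 = 0.9102c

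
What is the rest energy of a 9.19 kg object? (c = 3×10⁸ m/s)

c² = (3×10⁸)² = 9.000×10¹⁶ m²/s²
E₀ = mc² = 9.19 × 9.000×10¹⁶ = 8.271×10¹⁷ J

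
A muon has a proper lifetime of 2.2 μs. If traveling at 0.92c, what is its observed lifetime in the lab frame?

Proper lifetime τ₀ = 2.2 μs
γ = 1/√(1 - 0.92²) = 2.55155
τ = γτ₀ = 2.55155 × 2.2 μs = 5.613 μs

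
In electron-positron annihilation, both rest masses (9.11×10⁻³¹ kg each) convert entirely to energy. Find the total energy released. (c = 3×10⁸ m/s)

Both particles have the same rest mass, so total mass = 2m
E = 2m·c² = 2 × 9.11×10⁻³¹ × (3×10⁸)²
= 2 × 9.11×10⁻³¹ × 9×10¹⁶
= 1.640×10⁻¹³ J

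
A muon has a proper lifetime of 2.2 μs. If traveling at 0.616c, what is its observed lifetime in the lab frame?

Proper lifetime τ₀ = 2.2 μs
γ = 1/√(1 - 0.616²) = 1.2694
τ = γτ₀ = 1.2694 × 2.2 μs = 2.793 μs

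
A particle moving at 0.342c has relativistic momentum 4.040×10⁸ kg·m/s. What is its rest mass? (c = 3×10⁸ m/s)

γ = 1/√(1 - 0.342²) = 1.0642
v = 0.342 × 3×10⁸ = 1.026×10⁸ m/s
m = p/(γv) = 4.040×10⁸/(1.0642 × 1.026×10⁸) = 3.700 kg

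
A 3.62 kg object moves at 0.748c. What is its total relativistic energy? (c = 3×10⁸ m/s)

γ = 1/√(1 - 0.748²) = 1.5067
mc² = 3.62 × (3×10⁸)² = 3.258×10¹⁷ J
E = γmc² = 1.5067 × 3.258×10¹⁷ = 4.909×10¹⁷ J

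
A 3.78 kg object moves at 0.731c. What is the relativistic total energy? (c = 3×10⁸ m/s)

γ = 1/√(1 - 0.731²) = 1.4655
mc² = 3.78 × (3×10⁸)² = 3.402×10¹⁷ J
E = γmc² = 1.4655 × 3.402×10¹⁷ = 4.986×10¹⁷ J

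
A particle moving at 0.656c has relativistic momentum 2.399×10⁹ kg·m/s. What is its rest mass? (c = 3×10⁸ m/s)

γ = 1/√(1 - 0.656²) = 1.3249
v = 0.656 × 3×10⁸ = 1.968×10⁸ m/s
m = p/(γv) = 2.399×10⁹/(1.3249 × 1.968×10⁸) = 9.201 kg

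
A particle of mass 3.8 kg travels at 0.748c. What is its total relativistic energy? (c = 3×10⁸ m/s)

γ = 1/√(1 - 0.748²) = 1.5067
mc² = 3.8 × (3×10⁸)² = 3.420×10¹⁷ J
E = γmc² = 1.5067 × 3.420×10¹⁷ = 5.153×10¹⁷ J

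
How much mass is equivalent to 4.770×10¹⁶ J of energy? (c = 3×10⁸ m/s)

From E = mc², we get m = E/c²
c² = (3×10⁸)² = 9×10¹⁶ m²/s²
m = 4.770×10¹⁶ / 9×10¹⁶ = 0.5300 kg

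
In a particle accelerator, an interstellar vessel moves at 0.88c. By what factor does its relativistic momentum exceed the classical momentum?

p_rel = γmv, p_class = mv
Ratio = γ = 1/√(1 - 0.88²)
= 1/√(0.2256) = 2.105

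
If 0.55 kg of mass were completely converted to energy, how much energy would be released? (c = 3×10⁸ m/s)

Using E = mc²:
c² = (3×10⁸)² = 9×10¹⁶ m²/s²
E = 0.55 × 9×10¹⁶ = 4.950×10¹⁶ J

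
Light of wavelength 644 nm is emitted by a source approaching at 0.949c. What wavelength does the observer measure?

β = 0.949
Wavelength Doppler factor = √(0.051/1.949) = √(0.02617) = 0.1618
λ_obs = 644 × 0.1618 = 104.2 nm (blueshift)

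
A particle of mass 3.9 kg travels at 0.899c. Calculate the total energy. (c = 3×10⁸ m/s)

γ = 1/√(1 - 0.899²) = 2.2834
mc² = 3.9 × (3×10⁸)² = 3.510×10¹⁷ J
E = γmc² = 2.2834 × 3.510×10¹⁷ = 8.015×10¹⁷ J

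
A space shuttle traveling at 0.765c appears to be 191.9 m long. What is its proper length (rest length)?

Contracted length L = 191.9 m
γ = 1/√(1 - 0.765²) = 1.553
L₀ = γL = 1.553 × 191.9 = 298.0 m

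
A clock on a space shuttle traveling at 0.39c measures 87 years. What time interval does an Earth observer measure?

Proper time Δt₀ = 87 years
γ = 1/√(1 - 0.39²) = 1.086
Δt = γΔt₀ = 1.086 × 87 = 94.48 years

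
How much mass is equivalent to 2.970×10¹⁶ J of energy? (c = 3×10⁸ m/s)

From E = mc², we get m = E/c²
c² = (3×10⁸)² = 9×10¹⁶ m²/s²
m = 2.970×10¹⁶ / 9×10¹⁶ = 0.3300 kg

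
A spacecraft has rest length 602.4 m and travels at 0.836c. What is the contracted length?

Proper length L₀ = 602.4 m
γ = 1/√(1 - 0.836²) = 1.822
L = L₀/γ = 602.4/1.822 = 330.6 m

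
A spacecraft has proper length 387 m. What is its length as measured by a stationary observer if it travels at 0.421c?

Proper length L₀ = 387 m
γ = 1/√(1 - 0.421²) = 1.1025
L = L₀/γ = 387/1.1025 = 351.0 m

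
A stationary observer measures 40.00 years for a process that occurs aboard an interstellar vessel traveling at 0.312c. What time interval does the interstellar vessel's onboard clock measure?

Dilated time Δt = 40.00 years
γ = 1/√(1 - 0.312²) = 1.0525
Δt₀ = Δt/γ = 40.00/1.0525 = 38.00 years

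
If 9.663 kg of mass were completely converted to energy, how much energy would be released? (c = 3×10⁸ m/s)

Using E = mc²:
c² = (3×10⁸)² = 9×10¹⁶ m²/s²
E = 9.663 × 9×10¹⁶ = 8.697×10¹⁷ J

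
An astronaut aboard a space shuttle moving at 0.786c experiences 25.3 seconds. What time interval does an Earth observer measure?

Proper time Δt₀ = 25.3 seconds
γ = 1/√(1 - 0.786²) = 1.6175
Δt = γΔt₀ = 1.6175 × 25.3 = 40.92 seconds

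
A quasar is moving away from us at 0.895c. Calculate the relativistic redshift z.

β = 0.895
(1+β)/(1-β) = 1.895/0.105 = 18.048
√(18.048) = 4.248
z = 4.248 - 1 = 3.248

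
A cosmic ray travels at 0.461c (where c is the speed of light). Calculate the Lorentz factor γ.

v/c = 0.461, so (v/c)² = 0.212521
1 - (v/c)² = 0.787479
γ = 1/√(0.787479) = 1.127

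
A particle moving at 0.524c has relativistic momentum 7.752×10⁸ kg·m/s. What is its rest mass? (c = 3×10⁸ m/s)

γ = 1/√(1 - 0.524²) = 1.174
v = 0.524 × 3×10⁸ = 1.572×10⁸ m/s
m = p/(γv) = 7.752×10⁸/(1.174 × 1.572×10⁸) = 4.200 kg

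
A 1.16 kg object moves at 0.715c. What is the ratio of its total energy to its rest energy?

E = γmc², E₀ = mc²
E/E₀ = γ = 1/√(1 - 0.715²) = 1.430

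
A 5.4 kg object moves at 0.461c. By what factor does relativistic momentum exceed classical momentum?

p_rel = γmv, p_class = mv
Ratio = γ = 1/√(1 - 0.461²) = 1.127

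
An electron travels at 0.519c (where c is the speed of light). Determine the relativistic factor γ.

v/c = 0.519, so (v/c)² = 0.269361
1 - (v/c)² = 0.730639
γ = 1/√(0.730639) = 1.170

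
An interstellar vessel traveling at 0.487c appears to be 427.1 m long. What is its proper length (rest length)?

Contracted length L = 427.1 m
γ = 1/√(1 - 0.487²) = 1.145
L₀ = γL = 1.145 × 427.1 = 489.0 m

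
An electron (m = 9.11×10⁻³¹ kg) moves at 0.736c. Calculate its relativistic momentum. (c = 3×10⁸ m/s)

γ = 1/√(1 - 0.736²) = 1.477
v = 0.736 × 3×10⁸ = 2.208×10⁸ m/s
p = γmv = 1.477 × 9.11×10⁻³¹ × 2.208×10⁸ = 2.971×10⁻²² kg·m/s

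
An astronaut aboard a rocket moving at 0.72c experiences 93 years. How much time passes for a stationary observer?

Proper time Δt₀ = 93 years
γ = 1/√(1 - 0.72²) = 1.441
Δt = γΔt₀ = 1.441 × 93 = 134.0 years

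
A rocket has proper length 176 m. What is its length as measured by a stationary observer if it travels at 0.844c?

Proper length L₀ = 176 m
γ = 1/√(1 - 0.844²) = 1.8645
L = L₀/γ = 176/1.8645 = 94.40 m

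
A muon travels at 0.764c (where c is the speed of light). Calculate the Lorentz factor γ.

v/c = 0.764, so (v/c)² = 0.583696
1 - (v/c)² = 0.416304
γ = 1/√(0.416304) = 1.550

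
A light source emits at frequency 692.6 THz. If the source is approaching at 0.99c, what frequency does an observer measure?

β = v/c = 0.99
(1+β)/(1-β) = 1.99/0.01 = 199.0
Doppler factor = √(199.0) = 14.1067
f_obs = 692.6 × 14.1067 = 9770 THz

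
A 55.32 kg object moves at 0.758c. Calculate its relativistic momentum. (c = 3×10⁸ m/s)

γ = 1/√(1 - 0.758²) = 1.5331
v = 0.758 × 3×10⁸ = 2.274×10⁸ m/s
p = γmv = 1.5331 × 55.32 × 2.274×10⁸ = 1.929×10¹⁰ kg·m/s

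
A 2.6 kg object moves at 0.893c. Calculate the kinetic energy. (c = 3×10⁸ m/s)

γ = 1/√(1 - 0.893²) = 2.222
γ - 1 = 1.222
KE = (γ-1)mc² = 1.222 × 2.6 × (3×10⁸)² = 2.859×10¹⁷ J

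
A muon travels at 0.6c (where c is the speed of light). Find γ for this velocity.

v/c = 0.6, so (v/c)² = 0.36
1 - (v/c)² = 0.64
γ = 1/√(0.64) = 1.250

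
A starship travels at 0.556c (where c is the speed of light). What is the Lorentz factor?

v/c = 0.556, so (v/c)² = 0.309136
1 - (v/c)² = 0.690864
γ = 1/√(0.690864) = 1.203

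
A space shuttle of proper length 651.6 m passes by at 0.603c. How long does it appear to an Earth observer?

Proper length L₀ = 651.6 m
γ = 1/√(1 - 0.603²) = 1.2535
L = L₀/γ = 651.6/1.2535 = 519.8 m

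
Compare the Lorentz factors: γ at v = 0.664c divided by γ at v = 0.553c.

γ₁ = 1/√(1 - 0.664²) = 1.337
γ₂ = 1/√(1 - 0.553²) = 1.200
γ₁/γ₂ = 1.337/1.200 = 1.114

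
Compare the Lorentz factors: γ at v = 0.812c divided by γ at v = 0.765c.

γ₁ = 1/√(1 - 0.812²) = 1.713
γ₂ = 1/√(1 - 0.765²) = 1.553
γ₁/γ₂ = 1.713/1.553 = 1.103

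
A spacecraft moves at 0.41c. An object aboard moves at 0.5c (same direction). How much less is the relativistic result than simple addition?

Classical: u' + v = 0.5 + 0.41 = 0.91c
Relativistic: u = (0.5 + 0.41)/(1 + 0.205) = 0.91/1.205 = 0.7552c
Difference: 0.91 - 0.7552 = 0.1548c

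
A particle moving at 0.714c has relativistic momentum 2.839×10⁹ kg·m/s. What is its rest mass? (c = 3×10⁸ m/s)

γ = 1/√(1 - 0.714²) = 1.4283
v = 0.714 × 3×10⁸ = 2.142×10⁸ m/s
m = p/(γv) = 2.839×10⁹/(1.4283 × 2.142×10⁸) = 9.280 kg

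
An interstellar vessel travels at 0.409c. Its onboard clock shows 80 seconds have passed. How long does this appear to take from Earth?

Proper time Δt₀ = 80 seconds
γ = 1/√(1 - 0.409²) = 1.09585
Δt = γΔt₀ = 1.09585 × 80 = 87.67 seconds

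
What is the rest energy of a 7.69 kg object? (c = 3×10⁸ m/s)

c² = (3×10⁸)² = 9.000×10¹⁶ m²/s²
E₀ = mc² = 7.69 × 9.000×10¹⁶ = 6.921×10¹⁷ J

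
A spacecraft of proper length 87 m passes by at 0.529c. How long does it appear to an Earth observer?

Proper length L₀ = 87 m
γ = 1/√(1 - 0.529²) = 1.1784
L = L₀/γ = 87/1.1784 = 73.83 m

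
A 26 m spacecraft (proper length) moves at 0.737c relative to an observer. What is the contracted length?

Proper length L₀ = 26 m
γ = 1/√(1 - 0.737²) = 1.480
L = L₀/γ = 26/1.480 = 17.57 m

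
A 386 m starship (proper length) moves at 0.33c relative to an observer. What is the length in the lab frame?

Proper length L₀ = 386 m
γ = 1/√(1 - 0.33²) = 1.0593
L = L₀/γ = 386/1.0593 = 364.4 m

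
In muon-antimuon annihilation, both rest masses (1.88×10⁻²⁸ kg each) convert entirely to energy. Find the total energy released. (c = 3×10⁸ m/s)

Both particles have the same rest mass, so total mass = 2m
E = 2m·c² = 2 × 1.88×10⁻²⁸ × (3×10⁸)²
= 2 × 1.88×10⁻²⁸ × 9×10¹⁶
= 3.384×10⁻¹¹ J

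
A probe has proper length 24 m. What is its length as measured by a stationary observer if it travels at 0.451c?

Proper length L₀ = 24 m
γ = 1/√(1 - 0.451²) = 1.1204
L = L₀/γ = 24/1.1204 = 21.42 m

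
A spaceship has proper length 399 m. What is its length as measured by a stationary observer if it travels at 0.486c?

Proper length L₀ = 399 m
γ = 1/√(1 - 0.486²) = 1.1442
L = L₀/γ = 399/1.1442 = 348.7 m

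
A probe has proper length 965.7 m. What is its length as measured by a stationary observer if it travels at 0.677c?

Proper length L₀ = 965.7 m
γ = 1/√(1 - 0.677²) = 1.35873
L = L₀/γ = 965.7/1.35873 = 710.7 m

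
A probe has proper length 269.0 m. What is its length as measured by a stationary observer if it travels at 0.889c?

Proper length L₀ = 269.0 m
γ = 1/√(1 - 0.889²) = 2.184
L = L₀/γ = 269.0/2.184 = 123.2 m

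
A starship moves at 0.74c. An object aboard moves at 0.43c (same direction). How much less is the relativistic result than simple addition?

Classical: u' + v = 0.43 + 0.74 = 1.17c
Relativistic: u = (0.43 + 0.74)/(1 + 0.3182) = 1.17/1.3182 = 0.8876c
Difference: 1.17 - 0.8876 = 0.2824c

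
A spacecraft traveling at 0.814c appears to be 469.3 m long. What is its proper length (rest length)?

Contracted length L = 469.3 m
γ = 1/√(1 - 0.814²) = 1.7216
L₀ = γL = 1.7216 × 469.3 = 807.9 m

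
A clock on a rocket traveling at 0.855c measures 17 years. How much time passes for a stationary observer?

Proper time Δt₀ = 17 years
γ = 1/√(1 - 0.855²) = 1.928
Δt = γΔt₀ = 1.928 × 17 = 32.78 years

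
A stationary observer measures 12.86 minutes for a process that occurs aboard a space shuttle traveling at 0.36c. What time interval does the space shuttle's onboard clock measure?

Dilated time Δt = 12.86 minutes
γ = 1/√(1 - 0.36²) = 1.072
Δt₀ = Δt/γ = 12.86/1.072 = 12.00 minutes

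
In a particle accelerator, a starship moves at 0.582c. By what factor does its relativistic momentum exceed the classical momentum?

p_rel = γmv, p_class = mv
Ratio = γ = 1/√(1 - 0.582²)
= 1/√(0.661276) = 1.230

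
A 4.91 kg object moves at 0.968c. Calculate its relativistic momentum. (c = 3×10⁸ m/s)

γ = 1/√(1 - 0.968²) = 3.985
v = 0.968 × 3×10⁸ = 2.904×10⁸ m/s
p = γmv = 3.985 × 4.91 × 2.904×10⁸ = 5.682×10⁹ kg·m/s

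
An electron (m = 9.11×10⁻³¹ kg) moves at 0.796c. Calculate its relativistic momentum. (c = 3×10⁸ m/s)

γ = 1/√(1 - 0.796²) = 1.652
v = 0.796 × 3×10⁸ = 2.388×10⁸ m/s
p = γmv = 1.652 × 9.11×10⁻³¹ × 2.388×10⁸ = 3.594×10⁻²² kg·m/s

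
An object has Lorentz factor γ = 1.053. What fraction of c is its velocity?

From γ = 1/√(1 - v²/c²):
1/γ² = 1/1.053² = 0.90187
v²/c² = 1 - 0.90187 = 0.09813
v/c = √(0.09813) = 0.3133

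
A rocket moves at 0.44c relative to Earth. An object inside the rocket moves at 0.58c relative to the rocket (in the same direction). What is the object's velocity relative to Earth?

u = (u' + v)/(1 + u'v/c²)
Numerator: 0.58 + 0.44 = 1.02
Denominator: 1 + 0.2552 = 1.2552
u = 1.02/1.2552 = 0.8126c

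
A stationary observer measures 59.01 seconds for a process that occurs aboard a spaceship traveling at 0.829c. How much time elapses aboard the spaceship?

Dilated time Δt = 59.01 seconds
γ = 1/√(1 - 0.829²) = 1.788
Δt₀ = Δt/γ = 59.01/1.788 = 33.00 seconds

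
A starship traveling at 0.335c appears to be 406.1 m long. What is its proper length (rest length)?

Contracted length L = 406.1 m
γ = 1/√(1 - 0.335²) = 1.0613
L₀ = γL = 1.0613 × 406.1 = 431.0 m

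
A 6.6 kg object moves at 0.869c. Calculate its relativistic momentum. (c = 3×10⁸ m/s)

γ = 1/√(1 - 0.869²) = 2.021
v = 0.869 × 3×10⁸ = 2.607×10⁸ m/s
p = γmv = 2.021 × 6.6 × 2.607×10⁸ = 3.477×10⁹ kg·m/s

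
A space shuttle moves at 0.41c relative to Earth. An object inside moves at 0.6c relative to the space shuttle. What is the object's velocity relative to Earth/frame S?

u = (u' + v)/(1 + u'v/c²)
Numerator: 0.6 + 0.41 = 1.01
Denominator: 1 + 0.246 = 1.246
u = 1.01/1.246 = 0.8106c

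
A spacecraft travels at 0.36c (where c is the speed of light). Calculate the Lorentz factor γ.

v/c = 0.36, so (v/c)² = 0.1296
1 - (v/c)² = 0.8704
γ = 1/√(0.8704) = 1.072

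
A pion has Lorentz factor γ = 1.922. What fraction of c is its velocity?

From γ = 1/√(1 - v²/c²):
1/γ² = 1/1.922² = 0.2707
v²/c² = 1 - 0.2707 = 0.7293
v/c = √(0.7293) = 0.8540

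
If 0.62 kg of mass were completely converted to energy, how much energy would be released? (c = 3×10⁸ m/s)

Using E = mc²:
c² = (3×10⁸)² = 9×10¹⁶ m²/s²
E = 0.62 × 9×10¹⁶ = 5.580×10¹⁶ J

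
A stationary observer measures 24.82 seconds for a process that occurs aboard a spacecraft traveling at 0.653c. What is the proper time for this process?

Dilated time Δt = 24.82 seconds
γ = 1/√(1 - 0.653²) = 1.320
Δt₀ = Δt/γ = 24.82/1.320 = 18.80 seconds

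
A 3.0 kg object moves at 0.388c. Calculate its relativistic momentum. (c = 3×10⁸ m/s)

γ = 1/√(1 - 0.388²) = 1.085
v = 0.388 × 3×10⁸ = 1.164×10⁸ m/s
p = γmv = 1.085 × 3.0 × 1.164×10⁸ = 3.789×10⁸ kg·m/s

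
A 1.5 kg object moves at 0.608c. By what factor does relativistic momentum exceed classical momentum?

p_rel = γmv, p_class = mv
Ratio = γ = 1/√(1 - 0.608²) = 1.260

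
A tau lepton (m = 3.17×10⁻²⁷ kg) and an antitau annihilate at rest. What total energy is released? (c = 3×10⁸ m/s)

Both particles have the same rest mass, so total mass = 2m
E = 2m·c² = 2 × 3.17×10⁻²⁷ × (3×10⁸)²
= 2 × 3.17×10⁻²⁷ × 9×10¹⁶
= 5.706×10⁻¹⁰ J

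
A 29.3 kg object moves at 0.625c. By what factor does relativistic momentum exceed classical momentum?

p_rel = γmv, p_class = mv
Ratio = γ = 1/√(1 - 0.625²) = 1.281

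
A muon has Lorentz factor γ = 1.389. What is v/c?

From γ = 1/√(1 - v²/c²):
1/γ² = 1/1.389² = 0.5183
v²/c² = 1 - 0.5183 = 0.4817
v/c = √(0.4817) = 0.6940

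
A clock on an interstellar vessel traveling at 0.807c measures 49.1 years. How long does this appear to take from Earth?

Proper time Δt₀ = 49.1 years
γ = 1/√(1 - 0.807²) = 1.6933
Δt = γΔt₀ = 1.6933 × 49.1 = 83.14 years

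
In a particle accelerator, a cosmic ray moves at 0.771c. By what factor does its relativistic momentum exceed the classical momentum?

p_rel = γmv, p_class = mv
Ratio = γ = 1/√(1 - 0.771²)
= 1/√(0.405559) = 1.570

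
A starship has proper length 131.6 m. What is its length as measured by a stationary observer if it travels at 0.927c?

Proper length L₀ = 131.6 m
γ = 1/√(1 - 0.927²) = 2.666
L = L₀/γ = 131.6/2.666 = 49.36 m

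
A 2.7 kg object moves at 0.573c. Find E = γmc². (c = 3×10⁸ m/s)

γ = 1/√(1 - 0.573²) = 1.220
mc² = 2.7 × (3×10⁸)² = 2.430×10¹⁷ J
E = γmc² = 1.220 × 2.430×10¹⁷ = 2.965×10¹⁷ J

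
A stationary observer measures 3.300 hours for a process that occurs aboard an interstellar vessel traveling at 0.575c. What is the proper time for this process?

Dilated time Δt = 3.300 hours
γ = 1/√(1 - 0.575²) = 1.222
Δt₀ = Δt/γ = 3.300/1.222 = 2.700 hours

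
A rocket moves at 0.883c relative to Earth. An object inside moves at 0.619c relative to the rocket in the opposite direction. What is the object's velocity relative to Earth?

Object's velocity in rocket frame is u' = -0.619c
u = (u' + v)/(1 + u'v/c²) = (v - 0.619)/(1 - 0.619·v/c²)
Numerator: 0.883 - 0.619 = 0.264
Denominator: 1 - 0.546577 = 0.453423
u = 0.264/0.453423 = 0.5822c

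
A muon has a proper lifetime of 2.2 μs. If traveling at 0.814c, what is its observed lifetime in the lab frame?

Proper lifetime τ₀ = 2.2 μs
γ = 1/√(1 - 0.814²) = 1.72157
τ = γτ₀ = 1.72157 × 2.2 μs = 3.787 μs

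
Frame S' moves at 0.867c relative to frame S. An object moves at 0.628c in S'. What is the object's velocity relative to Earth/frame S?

u = (u' + v)/(1 + u'v/c²)
Numerator: 0.628 + 0.867 = 1.495
Denominator: 1 + 0.544476 = 1.544476
u = 1.495/1.544476 = 0.9680c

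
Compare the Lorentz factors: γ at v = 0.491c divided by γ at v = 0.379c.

γ₁ = 1/√(1 - 0.491²) = 1.148
γ₂ = 1/√(1 - 0.379²) = 1.081
γ₁/γ₂ = 1.148/1.081 = 1.062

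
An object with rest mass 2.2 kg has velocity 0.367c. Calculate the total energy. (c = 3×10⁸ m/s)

γ = 1/√(1 - 0.367²) = 1.075
mc² = 2.2 × (3×10⁸)² = 1.980×10¹⁷ J
E = γmc² = 1.075 × 1.980×10¹⁷ = 2.129×10¹⁷ J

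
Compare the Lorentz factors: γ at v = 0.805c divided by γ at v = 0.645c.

γ₁ = 1/√(1 - 0.805²) = 1.686
γ₂ = 1/√(1 - 0.645²) = 1.309
γ₁/γ₂ = 1.686/1.309 = 1.288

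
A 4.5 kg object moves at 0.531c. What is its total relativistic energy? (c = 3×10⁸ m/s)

γ = 1/√(1 - 0.531²) = 1.180
mc² = 4.5 × (3×10⁸)² = 4.050×10¹⁷ J
E = γmc² = 1.180 × 4.050×10¹⁷ = 4.779×10¹⁷ J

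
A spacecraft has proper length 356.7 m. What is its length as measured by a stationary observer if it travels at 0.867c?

Proper length L₀ = 356.7 m
γ = 1/√(1 - 0.867²) = 2.007
L = L₀/γ = 356.7/2.007 = 177.7 m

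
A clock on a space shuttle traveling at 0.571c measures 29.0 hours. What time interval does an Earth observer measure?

Proper time Δt₀ = 29.0 hours
γ = 1/√(1 - 0.571²) = 1.218
Δt = γΔt₀ = 1.218 × 29.0 = 35.32 hours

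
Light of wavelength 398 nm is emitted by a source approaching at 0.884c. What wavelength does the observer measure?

β = 0.884
Wavelength Doppler factor = √(0.116/1.884) = √(0.061571) = 0.24814
λ_obs = 398 × 0.24814 = 98.76 nm (blueshift)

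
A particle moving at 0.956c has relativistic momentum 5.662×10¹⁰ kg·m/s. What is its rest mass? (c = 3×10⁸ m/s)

γ = 1/√(1 - 0.956²) = 3.4087
v = 0.956 × 3×10⁸ = 2.868×10⁸ m/s
m = p/(γv) = 5.662×10¹⁰/(3.4087 × 2.868×10⁸) = 57.92 kg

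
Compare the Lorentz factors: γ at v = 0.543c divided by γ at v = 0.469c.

γ₁ = 1/√(1 - 0.543²) = 1.191
γ₂ = 1/√(1 - 0.469²) = 1.132
γ₁/γ₂ = 1.191/1.132 = 1.052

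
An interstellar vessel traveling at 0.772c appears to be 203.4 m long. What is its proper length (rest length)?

Contracted length L = 203.4 m
γ = 1/√(1 - 0.772²) = 1.5733
L₀ = γL = 1.5733 × 203.4 = 320.0 m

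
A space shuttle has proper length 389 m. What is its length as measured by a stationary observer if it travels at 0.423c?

Proper length L₀ = 389 m
γ = 1/√(1 - 0.423²) = 1.1036
L = L₀/γ = 389/1.1036 = 352.5 m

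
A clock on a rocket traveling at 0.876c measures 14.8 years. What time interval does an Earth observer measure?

Proper time Δt₀ = 14.8 years
γ = 1/√(1 - 0.876²) = 2.0734
Δt = γΔt₀ = 2.0734 × 14.8 = 30.69 years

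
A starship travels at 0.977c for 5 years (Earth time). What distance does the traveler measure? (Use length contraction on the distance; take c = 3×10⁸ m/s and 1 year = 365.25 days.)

Earth distance: d = v × t = 0.977c × 5 yr = 4.6248×10¹⁶ m
γ = 4.6896
d' = d/γ = 4.6248×10¹⁶/4.6896 = 9.862×10¹⁵ m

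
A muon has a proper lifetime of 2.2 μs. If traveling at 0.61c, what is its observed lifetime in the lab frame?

Proper lifetime τ₀ = 2.2 μs
γ = 1/√(1 - 0.61²) = 1.262
τ = γτ₀ = 1.262 × 2.2 μs = 2.776 μs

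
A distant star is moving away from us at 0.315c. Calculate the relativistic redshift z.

β = 0.315
(1+β)/(1-β) = 1.315/0.685 = 1.9197
√(1.9197) = 1.3855
z = 1.3855 - 1 = 0.3855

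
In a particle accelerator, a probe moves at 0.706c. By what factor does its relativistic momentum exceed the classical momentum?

p_rel = γmv, p_class = mv
Ratio = γ = 1/√(1 - 0.706²)
= 1/√(0.501564) = 1.412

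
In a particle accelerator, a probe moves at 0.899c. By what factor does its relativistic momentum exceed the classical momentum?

p_rel = γmv, p_class = mv
Ratio = γ = 1/√(1 - 0.899²)
= 1/√(0.191799) = 2.283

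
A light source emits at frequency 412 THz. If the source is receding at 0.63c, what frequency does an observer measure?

β = v/c = 0.63
(1-β)/(1+β) = 0.37/1.63 = 0.2270
Doppler factor = √(0.2270) = 0.4764
f_obs = 412 × 0.4764 = 196.3 THz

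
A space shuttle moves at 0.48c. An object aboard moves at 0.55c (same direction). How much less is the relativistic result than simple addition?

Classical: u' + v = 0.55 + 0.48 = 1.03c
Relativistic: u = (0.55 + 0.48)/(1 + 0.264) = 1.03/1.264 = 0.8149c
Difference: 1.03 - 0.8149 = 0.2151c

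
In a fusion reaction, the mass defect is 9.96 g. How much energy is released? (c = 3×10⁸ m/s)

Convert mass defect: Δm = 9.96 g = 0.00996 kg
E = Δm·c² = 0.00996 × (3×10⁸)²
= 0.00996 × 9×10¹⁶ = 8.964×10¹⁴ J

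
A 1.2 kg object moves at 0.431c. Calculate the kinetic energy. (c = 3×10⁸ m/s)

γ = 1/√(1 - 0.431²) = 1.1082
γ - 1 = 0.1082
KE = (γ-1)mc² = 0.1082 × 1.2 × (3×10⁸)² = 1.169×10¹⁶ J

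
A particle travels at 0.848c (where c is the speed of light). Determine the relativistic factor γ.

v/c = 0.848, so (v/c)² = 0.719104
1 - (v/c)² = 0.280896
γ = 1/√(0.280896) = 1.887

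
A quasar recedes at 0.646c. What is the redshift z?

β = 0.646
(1+β)/(1-β) = 1.646/0.354 = 4.650
√(4.650) = 2.156
z = 2.156 - 1 = 1.156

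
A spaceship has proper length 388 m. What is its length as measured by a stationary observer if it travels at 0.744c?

Proper length L₀ = 388 m
γ = 1/√(1 - 0.744²) = 1.4966
L = L₀/γ = 388/1.4966 = 259.3 m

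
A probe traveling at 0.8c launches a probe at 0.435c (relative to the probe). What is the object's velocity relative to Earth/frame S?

u = (u' + v)/(1 + u'v/c²)
Numerator: 0.435 + 0.8 = 1.235
Denominator: 1 + 0.348 = 1.348
u = 1.235/1.348 = 0.9162c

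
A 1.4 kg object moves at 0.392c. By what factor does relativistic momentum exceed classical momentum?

p_rel = γmv, p_class = mv
Ratio = γ = 1/√(1 - 0.392²) = 1.087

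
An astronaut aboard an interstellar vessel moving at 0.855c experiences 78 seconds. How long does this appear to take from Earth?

Proper time Δt₀ = 78 seconds
γ = 1/√(1 - 0.855²) = 1.928
Δt = γΔt₀ = 1.928 × 78 = 150.4 seconds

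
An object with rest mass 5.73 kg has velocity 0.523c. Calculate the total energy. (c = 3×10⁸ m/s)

γ = 1/√(1 - 0.523²) = 1.17325
mc² = 5.73 × (3×10⁸)² = 5.157×10¹⁷ J
E = γmc² = 1.17325 × 5.157×10¹⁷ = 6.050×10¹⁷ J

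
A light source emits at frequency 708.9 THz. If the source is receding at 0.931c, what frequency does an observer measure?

β = v/c = 0.931
(1-β)/(1+β) = 0.069/1.931 = 0.03573
Doppler factor = √(0.03573) = 0.1890
f_obs = 708.9 × 0.1890 = 134.0 THz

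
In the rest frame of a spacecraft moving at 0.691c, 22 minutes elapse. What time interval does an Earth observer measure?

Proper time Δt₀ = 22 minutes
γ = 1/√(1 - 0.691²) = 1.383
Δt = γΔt₀ = 1.383 × 22 = 30.43 minutes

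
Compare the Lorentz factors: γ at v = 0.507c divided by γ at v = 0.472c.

γ₁ = 1/√(1 - 0.507²) = 1.160
γ₂ = 1/√(1 - 0.472²) = 1.134
γ₁/γ₂ = 1.160/1.134 = 1.023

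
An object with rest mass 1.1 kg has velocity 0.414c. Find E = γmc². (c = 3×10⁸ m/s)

γ = 1/√(1 - 0.414²) = 1.099
mc² = 1.1 × (3×10⁸)² = 9.900×10¹⁶ J
E = γmc² = 1.099 × 9.900×10¹⁶ = 1.088×10¹⁷ J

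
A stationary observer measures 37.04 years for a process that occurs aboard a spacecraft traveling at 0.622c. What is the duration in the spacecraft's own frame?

Dilated time Δt = 37.04 years
γ = 1/√(1 - 0.622²) = 1.2771
Δt₀ = Δt/γ = 37.04/1.2771 = 29.00 years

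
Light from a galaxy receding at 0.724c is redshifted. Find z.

β = 0.724
(1+β)/(1-β) = 1.724/0.276 = 6.246
√(6.246) = 2.499
z = 2.499 - 1 = 1.499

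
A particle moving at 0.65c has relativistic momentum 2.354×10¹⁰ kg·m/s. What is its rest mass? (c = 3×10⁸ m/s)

γ = 1/√(1 - 0.65²) = 1.3159
v = 0.65 × 3×10⁸ = 1.950×10⁸ m/s
m = p/(γv) = 2.354×10¹⁰/(1.3159 × 1.950×10⁸) = 91.74 kg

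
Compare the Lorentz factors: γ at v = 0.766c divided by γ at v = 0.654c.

γ₁ = 1/√(1 - 0.766²) = 1.556
γ₂ = 1/√(1 - 0.654²) = 1.322
γ₁/γ₂ = 1.556/1.322 = 1.177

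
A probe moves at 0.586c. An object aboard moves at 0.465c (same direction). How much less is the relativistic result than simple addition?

Classical: u' + v = 0.465 + 0.586 = 1.051c
Relativistic: u = (0.465 + 0.586)/(1 + 0.27249) = 1.051/1.27249 = 0.8259c
Difference: 1.051 - 0.8259 = 0.2251c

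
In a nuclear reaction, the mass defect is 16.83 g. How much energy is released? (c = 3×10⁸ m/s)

Convert mass defect: Δm = 16.83 g = 0.01683 kg
E = Δm·c² = 0.01683 × (3×10⁸)²
= 0.01683 × 9×10¹⁶ = 1.515×10¹⁵ J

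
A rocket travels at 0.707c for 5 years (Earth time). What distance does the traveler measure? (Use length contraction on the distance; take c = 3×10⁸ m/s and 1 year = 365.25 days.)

Earth distance: d = v × t = 0.707c × 5 yr = 3.347×10¹⁶ m
γ = 1.414
d' = d/γ = 3.347×10¹⁶/1.414 = 2.367×10¹⁶ m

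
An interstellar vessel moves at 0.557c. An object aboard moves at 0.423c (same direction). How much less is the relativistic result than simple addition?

Classical: u' + v = 0.423 + 0.557 = 0.98c
Relativistic: u = (0.423 + 0.557)/(1 + 0.235611) = 0.98/1.235611 = 0.7931c
Difference: 0.98 - 0.7931 = 0.1869c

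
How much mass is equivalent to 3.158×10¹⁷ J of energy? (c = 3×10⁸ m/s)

From E = mc², we get m = E/c²
c² = (3×10⁸)² = 9×10¹⁶ m²/s²
m = 3.158×10¹⁷ / 9×10¹⁶ = 3.509 kg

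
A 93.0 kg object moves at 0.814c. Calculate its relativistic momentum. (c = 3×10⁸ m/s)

γ = 1/√(1 - 0.814²) = 1.7216
v = 0.814 × 3×10⁸ = 2.442×10⁸ m/s
p = γmv = 1.7216 × 93.0 × 2.442×10⁸ = 3.910×10¹⁰ kg·m/s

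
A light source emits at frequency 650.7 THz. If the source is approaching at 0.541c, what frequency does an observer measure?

β = v/c = 0.541
(1+β)/(1-β) = 1.541/0.459 = 3.357
Doppler factor = √(3.357) = 1.832
f_obs = 650.7 × 1.832 = 1192 THz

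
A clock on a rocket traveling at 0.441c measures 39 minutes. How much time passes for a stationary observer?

Proper time Δt₀ = 39 minutes
γ = 1/√(1 - 0.441²) = 1.114
Δt = γΔt₀ = 1.114 × 39 = 43.45 minutes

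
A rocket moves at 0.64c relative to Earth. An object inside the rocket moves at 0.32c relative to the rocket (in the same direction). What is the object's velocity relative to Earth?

u = (u' + v)/(1 + u'v/c²)
Numerator: 0.32 + 0.64 = 0.96
Denominator: 1 + 0.2048 = 1.2048
u = 0.96/1.2048 = 0.7968c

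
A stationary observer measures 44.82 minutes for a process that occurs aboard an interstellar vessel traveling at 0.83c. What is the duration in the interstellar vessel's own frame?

Dilated time Δt = 44.82 minutes
γ = 1/√(1 - 0.83²) = 1.793
Δt₀ = Δt/γ = 44.82/1.793 = 25.00 minutes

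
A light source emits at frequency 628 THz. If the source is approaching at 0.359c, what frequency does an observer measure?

β = v/c = 0.359
(1+β)/(1-β) = 1.359/0.641 = 2.120
Doppler factor = √(2.120) = 1.456
f_obs = 628 × 1.456 = 914.4 THz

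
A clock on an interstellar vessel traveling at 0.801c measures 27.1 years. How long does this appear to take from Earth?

Proper time Δt₀ = 27.1 years
γ = 1/√(1 - 0.801²) = 1.6704
Δt = γΔt₀ = 1.6704 × 27.1 = 45.27 years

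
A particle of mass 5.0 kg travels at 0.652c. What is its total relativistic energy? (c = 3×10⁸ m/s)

γ = 1/√(1 - 0.652²) = 1.3189
mc² = 5.0 × (3×10⁸)² = 4.500×10¹⁷ J
E = γmc² = 1.3189 × 4.500×10¹⁷ = 5.935×10¹⁷ J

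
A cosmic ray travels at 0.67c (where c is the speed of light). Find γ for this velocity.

v/c = 0.67, so (v/c)² = 0.4489
1 - (v/c)² = 0.5511
γ = 1/√(0.5511) = 1.347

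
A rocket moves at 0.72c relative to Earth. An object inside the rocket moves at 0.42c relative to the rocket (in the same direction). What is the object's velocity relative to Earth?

u = (u' + v)/(1 + u'v/c²)
Numerator: 0.42 + 0.72 = 1.14
Denominator: 1 + 0.3024 = 1.3024
u = 1.14/1.3024 = 0.8753c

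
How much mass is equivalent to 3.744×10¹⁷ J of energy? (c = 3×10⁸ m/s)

From E = mc², we get m = E/c²
c² = (3×10⁸)² = 9×10¹⁶ m²/s²
m = 3.744×10¹⁷ / 9×10¹⁶ = 4.160 kg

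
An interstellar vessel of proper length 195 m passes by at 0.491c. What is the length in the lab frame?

Proper length L₀ = 195 m
γ = 1/√(1 - 0.491²) = 1.148
L = L₀/γ = 195/1.148 = 169.9 m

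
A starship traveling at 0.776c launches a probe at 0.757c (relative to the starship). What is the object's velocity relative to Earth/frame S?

u = (u' + v)/(1 + u'v/c²)
Numerator: 0.757 + 0.776 = 1.533
Denominator: 1 + 0.587432 = 1.587432
u = 1.533/1.587432 = 0.9657c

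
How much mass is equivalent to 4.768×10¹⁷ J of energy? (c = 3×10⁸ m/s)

From E = mc², we get m = E/c²
c² = (3×10⁸)² = 9×10¹⁶ m²/s²
m = 4.768×10¹⁷ / 9×10¹⁶ = 5.298 kg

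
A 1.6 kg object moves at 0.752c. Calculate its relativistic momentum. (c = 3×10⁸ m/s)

γ = 1/√(1 - 0.752²) = 1.517
v = 0.752 × 3×10⁸ = 2.256×10⁸ m/s
p = γmv = 1.517 × 1.6 × 2.256×10⁸ = 5.476×10⁸ kg·m/s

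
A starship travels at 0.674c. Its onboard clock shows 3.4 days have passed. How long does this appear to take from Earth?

Proper time Δt₀ = 3.4 days
γ = 1/√(1 - 0.674²) = 1.35367
Δt = γΔt₀ = 1.35367 × 3.4 = 4.602 days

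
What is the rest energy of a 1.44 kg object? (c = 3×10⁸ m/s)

c² = (3×10⁸)² = 9.000×10¹⁶ m²/s²
E₀ = mc² = 1.44 × 9.000×10¹⁶ = 1.296×10¹⁷ J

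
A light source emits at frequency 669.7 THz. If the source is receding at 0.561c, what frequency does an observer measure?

β = v/c = 0.561
(1-β)/(1+β) = 0.439/1.561 = 0.2812
Doppler factor = √(0.2812) = 0.5303
f_obs = 669.7 × 0.5303 = 355.1 THz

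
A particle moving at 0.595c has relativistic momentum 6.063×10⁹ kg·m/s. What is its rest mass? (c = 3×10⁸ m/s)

γ = 1/√(1 - 0.595²) = 1.244
v = 0.595 × 3×10⁸ = 1.785×10⁸ m/s
m = p/(γv) = 6.063×10⁹/(1.244 × 1.785×10⁸) = 27.30 kg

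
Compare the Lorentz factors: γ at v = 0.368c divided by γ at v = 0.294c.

γ₁ = 1/√(1 - 0.368²) = 1.075
γ₂ = 1/√(1 - 0.294²) = 1.046
γ₁/γ₂ = 1.075/1.046 = 1.028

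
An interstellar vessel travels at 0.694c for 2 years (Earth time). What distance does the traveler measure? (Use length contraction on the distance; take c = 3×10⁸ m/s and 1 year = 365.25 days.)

Earth distance: d = v × t = 0.694c × 2 yr = 1.3141×10¹⁶ m
γ = 1.3889
d' = d/γ = 1.3141×10¹⁶/1.3889 = 9.461×10¹⁵ m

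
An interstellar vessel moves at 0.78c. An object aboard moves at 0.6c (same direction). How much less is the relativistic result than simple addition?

Classical: u' + v = 0.6 + 0.78 = 1.38c
Relativistic: u = (0.6 + 0.78)/(1 + 0.468) = 1.38/1.468 = 0.9401c
Difference: 1.38 - 0.9401 = 0.4399c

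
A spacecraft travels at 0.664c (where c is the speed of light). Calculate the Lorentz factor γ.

v/c = 0.664, so (v/c)² = 0.440896
1 - (v/c)² = 0.559104
γ = 1/√(0.559104) = 1.337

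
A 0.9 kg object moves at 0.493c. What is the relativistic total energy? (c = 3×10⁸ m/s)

γ = 1/√(1 - 0.493²) = 1.1494
mc² = 0.9 × (3×10⁸)² = 8.100×10¹⁶ J
E = γmc² = 1.1494 × 8.100×10¹⁶ = 9.310×10¹⁶ J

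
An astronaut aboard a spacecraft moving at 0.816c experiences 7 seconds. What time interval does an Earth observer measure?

Proper time Δt₀ = 7 seconds
γ = 1/√(1 - 0.816²) = 1.730
Δt = γΔt₀ = 1.730 × 7 = 12.11 seconds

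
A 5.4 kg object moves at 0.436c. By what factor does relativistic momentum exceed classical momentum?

p_rel = γmv, p_class = mv
Ratio = γ = 1/√(1 - 0.436²) = 1.111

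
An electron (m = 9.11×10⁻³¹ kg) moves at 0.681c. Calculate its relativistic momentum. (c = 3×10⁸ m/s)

γ = 1/√(1 - 0.681²) = 1.366
v = 0.681 × 3×10⁸ = 2.043×10⁸ m/s
p = γmv = 1.366 × 9.11×10⁻³¹ × 2.043×10⁸ = 2.542×10⁻²² kg·m/s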